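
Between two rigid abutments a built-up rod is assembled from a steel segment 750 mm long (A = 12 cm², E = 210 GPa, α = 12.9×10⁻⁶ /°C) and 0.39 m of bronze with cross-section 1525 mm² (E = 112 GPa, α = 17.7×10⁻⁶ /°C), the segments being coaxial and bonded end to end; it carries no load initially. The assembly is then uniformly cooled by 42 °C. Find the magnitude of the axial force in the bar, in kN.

If the supports were absent, the total length change would be Σ αᵢΔT Lᵢ = 12.9×10⁻⁶×42×750 + 17.7×10⁻⁶×42×390 = 0.6963 mm.
Since the ends are fixed, an axial force P builds up, equal in every segment, with P · Σ Lᵢ/(AᵢEᵢ) = δ_free.
The series flexibility is Σ Lᵢ/(AᵢEᵢ) = 750/(1200×210×10³) + 390/(1525×112×10³) = 5.26×10⁻⁶ mm/N.
P = 0.6963 / 5.26×10⁻⁶ = 132400 N = 132.4 kN, tensile.

P ≈ 132 kN (tensile)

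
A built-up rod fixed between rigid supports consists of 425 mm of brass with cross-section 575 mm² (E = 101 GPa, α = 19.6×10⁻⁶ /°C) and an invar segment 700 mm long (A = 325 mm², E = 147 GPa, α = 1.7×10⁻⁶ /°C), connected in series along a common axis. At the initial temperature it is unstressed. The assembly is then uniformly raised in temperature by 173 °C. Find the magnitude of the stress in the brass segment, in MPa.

With the walls removed the bar would change length by δ_free = Σ αᵢΔT Lᵢ = 19.6×10⁻⁶×173×425 + 1.7×10⁻⁶×173×700 = 1.647 mm.
The rigid supports impose zero overall length change; the single axial force P common to all segments must satisfy P Σ Lᵢ/(AᵢEᵢ) = δ_free.
Σ Lᵢ/(AᵢEᵢ) = 425/(575×101×10³) + 700/(325×147×10³) = 2.197×10⁻⁵ mm/N.
Hence P = δ_free / Σ(L/AE) = 1.647/2.197×10⁻⁵ = 74.96 kN (compressive).
σ_{brass} = P / A = 74960 / 575 = 130.4 MPa.

σ ≈ 130 MPa (compressive)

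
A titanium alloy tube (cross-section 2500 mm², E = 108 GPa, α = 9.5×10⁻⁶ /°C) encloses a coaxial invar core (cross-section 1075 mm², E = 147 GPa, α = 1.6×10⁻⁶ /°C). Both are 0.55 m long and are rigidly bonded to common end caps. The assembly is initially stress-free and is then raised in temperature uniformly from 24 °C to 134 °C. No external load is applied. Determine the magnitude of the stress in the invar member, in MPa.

The titanium alloy has the larger α, so on heating it would change length more than the invar if both were free. The rigid plates force a common final length, so the titanium alloy is put into compression and the invar into tension, with equal and opposite forces P (no external load).
Compatibility of the two members (thermal + elastic change equal): (α₁ − α₂)ΔT = P·[1/(A₁E₁) + 1/(A₂E₂)].
|α₁ − α₂|·ΔT = 7.9×10⁻⁶ × 110 = 0.000869.
1/(A₁E₁) + 1/(A₂E₂) = 1/(2500×108×10³) + 1/(1075×147×10³) = 1.003×10⁻⁸ N⁻¹.
So P = 0.000869 / 1.003×10⁻⁸ = 86.62 kN.
σ_{invar} = P/A₂ = 86620/1075 = 80.58 MPa, tensile.

σ ≈ 80.6 MPa (tensile)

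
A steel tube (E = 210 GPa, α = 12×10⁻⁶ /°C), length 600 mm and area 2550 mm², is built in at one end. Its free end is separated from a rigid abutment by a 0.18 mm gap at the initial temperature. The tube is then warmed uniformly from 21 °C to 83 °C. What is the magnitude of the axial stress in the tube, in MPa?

Unrestrained expansion: δ_free = αΔT L = 12×10⁻⁶ × 62 × 600 = 0.4464 mm.
The gap closes (δ_free > 0.18 mm) and the wall then resists a further 0.4464 − 0.18 = 0.2664 mm of expansion.
That suppressed elongation corresponds to σ = E·Δ/L = 210×10³ × 0.2664/600 = 93.24 MPa.

σ ≈ 93.2 MPa (compressive)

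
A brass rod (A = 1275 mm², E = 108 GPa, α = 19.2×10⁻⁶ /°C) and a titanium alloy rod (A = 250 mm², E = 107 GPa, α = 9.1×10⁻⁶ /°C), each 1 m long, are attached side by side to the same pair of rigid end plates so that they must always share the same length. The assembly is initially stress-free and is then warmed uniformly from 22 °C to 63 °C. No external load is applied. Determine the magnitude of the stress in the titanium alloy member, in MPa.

The brass has the larger α, so on heating it would change length more than the titanium alloy if both were free. The rigid plates force a common final length, so the brass is put into compression and the titanium alloy into tension, with equal and opposite forces P (no external load).
Equating the net (thermal + elastic) strains gives |α₁ − α₂|·ΔT = P·[1/(A₁E₁) + 1/(A₂E₂)].
|α₁ − α₂|·ΔT = 10.1×10⁻⁶ × 41 = 0.0004141.
1/(A₁E₁) + 1/(A₂E₂) = 1/(1275×108×10³) + 1/(250×107×10³) = 4.465×10⁻⁸ N⁻¹.
So P = 0.0004141 / 4.465×10⁻⁸ = 9.275 kN.
σ_{titanium alloy} = P/A₂ = 9275/250 = 37.1 MPa, tensile.

σ ≈ 37.1 MPa (tensile)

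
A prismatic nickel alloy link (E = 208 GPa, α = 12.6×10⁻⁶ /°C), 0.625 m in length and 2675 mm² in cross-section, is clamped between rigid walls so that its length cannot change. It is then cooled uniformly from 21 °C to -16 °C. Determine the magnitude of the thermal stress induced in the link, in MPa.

σ ≈ 97 MPa (tensile)

The supports are rigid, so the total axial strain is zero. The restrained thermal strain is ε = αΔT = 12.6×10⁻⁶ × 37 = 466.2×10⁻⁶.
The stress required to suppress this strain is σ = Eε = 208×10³ × 466.2×10⁻⁶ = 96.97 MPa, tensile since the link is trying to contract.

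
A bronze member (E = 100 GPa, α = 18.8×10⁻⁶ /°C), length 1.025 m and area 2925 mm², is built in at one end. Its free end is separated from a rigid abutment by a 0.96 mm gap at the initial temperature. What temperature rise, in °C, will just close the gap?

ΔT ≈ 49.8 °C

The gap closes when αΔT L = 0.96 mm, since the member is still unstressed at that instant.
ΔT = 0.96 / (18.8×10⁻⁶ × 1025) = 49.82 °C.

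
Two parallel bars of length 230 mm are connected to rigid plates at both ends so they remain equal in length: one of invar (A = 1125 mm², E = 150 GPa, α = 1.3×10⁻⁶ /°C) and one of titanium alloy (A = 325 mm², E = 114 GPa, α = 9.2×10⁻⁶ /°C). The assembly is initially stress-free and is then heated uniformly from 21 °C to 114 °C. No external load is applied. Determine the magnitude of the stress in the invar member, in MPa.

σ ≈ 19.8 MPa (tensile)

Both members must finish at the same length. With the larger α, the titanium alloy tends to over-expand; the plates restrain it, putting the titanium alloy in compression and the invar in tension. With no external load the two internal forces are equal and opposite, magnitude P.
Equating the net (thermal + elastic) strains gives |α₁ − α₂|·ΔT = P·[1/(A₁E₁) + 1/(A₂E₂)].
|α₁ − α₂|·ΔT = 7.9×10⁻⁶ × 93 = 0.0007347.
1/(A₁E₁) + 1/(A₂E₂) = 1/(1125×150×10³) + 1/(325×114×10³) = 3.292×10⁻⁸ N⁻¹.
So P = 0.0007347 / 3.292×10⁻⁸ = 22.32 kN.
σ_{invar} = P/A₁ = 22320/1125 = 19.84 MPa, tensile.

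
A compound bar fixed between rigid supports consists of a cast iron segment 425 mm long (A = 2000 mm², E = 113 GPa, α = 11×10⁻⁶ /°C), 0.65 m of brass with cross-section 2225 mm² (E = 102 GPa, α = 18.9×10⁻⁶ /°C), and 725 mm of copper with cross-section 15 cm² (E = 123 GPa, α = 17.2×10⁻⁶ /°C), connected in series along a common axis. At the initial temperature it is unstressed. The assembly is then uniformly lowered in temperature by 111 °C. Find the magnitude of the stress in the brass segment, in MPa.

σ ≈ 169 MPa (tensile)

Free thermal contraction of the whole bar: Σ αᵢΔT Lᵢ = 11×10⁻⁶×111×425 + 18.9×10⁻⁶×111×650 + 17.2×10⁻⁶×111×725 = 3.267 mm.
The rigid supports impose zero overall length change; the single axial force P common to all segments must satisfy P Σ Lᵢ/(AᵢEᵢ) = δ_free.
The series flexibility is Σ Lᵢ/(AᵢEᵢ) = 425/(2000×113×10³) + 650/(2225×102×10³) + 725/(1500×123×10³) = 8.674×10⁻⁶ mm/N.
P = 3.267 / 8.674×10⁻⁶ = 376600 N = 376.6 kN, tensile.
σ_{brass} = P / A = 376600 / 2225 = 169.3 MPa.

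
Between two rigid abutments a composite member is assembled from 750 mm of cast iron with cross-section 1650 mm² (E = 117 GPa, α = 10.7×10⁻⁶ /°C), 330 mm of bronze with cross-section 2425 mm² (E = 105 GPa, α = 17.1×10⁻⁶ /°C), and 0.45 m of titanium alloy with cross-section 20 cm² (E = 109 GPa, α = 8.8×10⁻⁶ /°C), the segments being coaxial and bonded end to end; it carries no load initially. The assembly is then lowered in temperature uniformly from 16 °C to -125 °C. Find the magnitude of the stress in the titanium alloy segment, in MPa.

σ ≈ 172 MPa (tensile)

Free thermal contraction of the whole bar: Σ αᵢΔT Lᵢ = 10.7×10⁻⁶×141×750 + 17.1×10⁻⁶×141×330 + 8.8×10⁻⁶×141×450 = 2.486 mm.
The rigid supports impose zero overall length change; the single axial force P common to all segments must satisfy P Σ Lᵢ/(AᵢEᵢ) = δ_free.
The series flexibility is Σ Lᵢ/(AᵢEᵢ) = 750/(1650×117×10³) + 330/(2425×105×10³) + 450/(2000×109×10³) = 7.245×10⁻⁶ mm/N.
P = 2.486 / 7.245×10⁻⁶ = 343100 N = 343.1 kN, tensile.
σ_{titanium alloy} = P / A = 343100 / 2000 = 171.5 MPa.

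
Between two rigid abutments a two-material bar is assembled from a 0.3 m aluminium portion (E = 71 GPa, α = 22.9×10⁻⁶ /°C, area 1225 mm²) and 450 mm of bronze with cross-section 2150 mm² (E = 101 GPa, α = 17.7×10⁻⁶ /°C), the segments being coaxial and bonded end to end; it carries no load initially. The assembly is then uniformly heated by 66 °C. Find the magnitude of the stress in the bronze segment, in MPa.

σ ≈ 82.5 MPa (compressive)

If the supports were absent, the total length change would be Σ αᵢΔT Lᵢ = 22.9×10⁻⁶×66×300 + 17.7×10⁻⁶×66×450 = 0.9791 mm.
The rigid supports impose zero overall length change; the single axial force P common to all segments must satisfy P Σ Lᵢ/(AᵢEᵢ) = δ_free.
The series flexibility is Σ Lᵢ/(AᵢEᵢ) = 300/(1225×71×10³) + 450/(2150×101×10³) = 5.522×10⁻⁶ mm/N.
So P = 0.9791 / 5.522×10⁻⁶ = 177.3 kN, compressive.
σ_{bronze} = P / A = 177300 / 2150 = 82.48 MPa.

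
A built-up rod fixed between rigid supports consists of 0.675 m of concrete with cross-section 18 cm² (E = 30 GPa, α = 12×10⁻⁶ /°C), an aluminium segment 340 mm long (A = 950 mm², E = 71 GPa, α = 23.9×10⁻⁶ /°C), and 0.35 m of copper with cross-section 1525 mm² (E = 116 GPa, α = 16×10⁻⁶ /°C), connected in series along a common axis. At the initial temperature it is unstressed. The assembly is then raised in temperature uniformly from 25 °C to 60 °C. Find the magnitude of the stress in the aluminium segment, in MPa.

σ ≈ 41.2 MPa (compressive)

With the walls removed the bar would change length by δ_free = Σ αᵢΔT Lᵢ = 12×10⁻⁶×35×675 + 23.9×10⁻⁶×35×340 + 16×10⁻⁶×35×350 = 0.7639 mm.
The rigid supports impose zero overall length change; the single axial force P common to all segments must satisfy P Σ Lᵢ/(AᵢEᵢ) = δ_free.
The series flexibility is Σ Lᵢ/(AᵢEᵢ) = 675/(1800×30×10³) + 340/(950×71×10³) + 350/(1525×116×10³) = 1.952×10⁻⁵ mm/N.
P = 0.7639 / 1.952×10⁻⁵ = 39140 N = 39.14 kN, compressive.
σ_{aluminium} = P / A = 39140 / 950 = 41.2 MPa.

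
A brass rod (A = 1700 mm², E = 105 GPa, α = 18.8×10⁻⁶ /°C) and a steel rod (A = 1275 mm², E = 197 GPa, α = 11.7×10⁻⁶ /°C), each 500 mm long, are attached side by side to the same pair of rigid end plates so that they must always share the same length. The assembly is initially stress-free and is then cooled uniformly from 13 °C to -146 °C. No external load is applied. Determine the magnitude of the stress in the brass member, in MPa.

Both members must finish at the same length. With the larger α, the brass tends to over-contract; the plates restrain it, putting the brass in tension and the steel in compression. With no external load the two internal forces are equal and opposite, magnitude P.
Compatibility of the two members (thermal + elastic change equal): (α₁ − α₂)ΔT = P·[1/(A₁E₁) + 1/(A₂E₂)].
|α₁ − α₂|·ΔT = 7.1×10⁻⁶ × 159 = 0.001129.
1/(A₁E₁) + 1/(A₂E₂) = 1/(1700×105×10³) + 1/(1275×197×10³) = 9.584×10⁻⁹ N⁻¹.
So P = 0.001129 / 9.584×10⁻⁹ = 117.8 kN.
σ_{brass} = P/A₁ = 117800/1700 = 69.29 MPa, tensile.

σ ≈ 69.3 MPa (tensile)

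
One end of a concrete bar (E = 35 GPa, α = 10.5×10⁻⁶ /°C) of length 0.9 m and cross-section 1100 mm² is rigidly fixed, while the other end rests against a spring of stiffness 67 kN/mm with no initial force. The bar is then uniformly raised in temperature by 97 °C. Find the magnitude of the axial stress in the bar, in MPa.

Free thermal expansion: δ_free = αΔT L = 10.5×10⁻⁶ × 97 × 900 = 0.9166 mm.
Let P be the compressive force at the spring. The bar shortens elastically by PL/(AE) and the spring compresses by P/k; together these equal δ_free.
P [ L/(AE) + 1/k ] = δ_free → P [ 900/(1100×35×10³) + 1/(67×10³) ] = 0.9166.
P = 0.9166 / 3.83×10⁻⁵ = 23930 N.
σ = P/A = 23930/1100 = 21.76 MPa.

σ ≈ 21.8 MPa (compressive)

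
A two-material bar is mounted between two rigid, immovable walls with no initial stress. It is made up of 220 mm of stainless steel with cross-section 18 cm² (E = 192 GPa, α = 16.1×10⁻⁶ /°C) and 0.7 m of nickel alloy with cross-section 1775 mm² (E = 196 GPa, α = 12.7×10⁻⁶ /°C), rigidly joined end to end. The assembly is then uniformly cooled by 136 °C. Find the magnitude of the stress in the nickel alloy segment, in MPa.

σ ≈ 360 MPa (tensile)

With the walls removed the bar would change length by δ_free = Σ αᵢΔT Lᵢ = 16.1×10⁻⁶×136×220 + 12.7×10⁻⁶×136×700 = 1.691 mm.
The walls prevent any net length change, so an axial force P (same in every segment) develops. Compatibility: P · Σ Lᵢ/(AᵢEᵢ) = δ_free.
Σ Lᵢ/(AᵢEᵢ) = 220/(1800×192×10³) + 700/(1775×196×10³) = 2.649×10⁻⁶ mm/N.
So P = 1.691 / 2.649×10⁻⁶ = 638.3 kN, tensile.
σ_{nickel alloy} = P / A = 638300 / 1775 = 359.6 MPa.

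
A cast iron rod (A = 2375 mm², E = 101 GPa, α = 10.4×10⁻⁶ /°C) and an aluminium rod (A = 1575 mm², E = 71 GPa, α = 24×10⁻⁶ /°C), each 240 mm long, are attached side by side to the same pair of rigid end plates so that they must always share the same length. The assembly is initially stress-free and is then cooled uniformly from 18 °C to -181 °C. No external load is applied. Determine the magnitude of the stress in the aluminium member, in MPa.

Equilibrium of a rigid end plate with no external load gives equal and opposite internal forces ±P in the two members. Since α_{aluminium} > α_{cast iron}, cooling drives the aluminium into tension and the cast iron into compression.
Setting the final lengths equal and cancelling L: (α₁ − α₂)ΔT = P/(A₁E₁) + P/(A₂E₂).
|α₁ − α₂|·ΔT = 13.6×10⁻⁶ × 199 = 0.002706.
1/(A₁E₁) + 1/(A₂E₂) = 1/(2375×101×10³) + 1/(1575×71×10³) = 1.311×10⁻⁸ N⁻¹.
P = 0.002706 / 1.311×10⁻⁸ = 206400 N = 206.4 kN.
σ_{aluminium} = P/A₂ = 206400/1575 = 131.1 MPa, tensile.

σ ≈ 131 MPa (tensile)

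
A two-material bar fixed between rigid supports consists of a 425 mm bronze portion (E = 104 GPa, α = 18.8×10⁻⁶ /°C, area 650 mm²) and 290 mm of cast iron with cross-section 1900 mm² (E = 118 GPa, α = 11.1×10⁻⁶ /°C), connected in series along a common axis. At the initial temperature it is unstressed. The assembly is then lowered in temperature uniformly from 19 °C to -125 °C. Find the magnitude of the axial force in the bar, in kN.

If the supports were absent, the total length change would be Σ αᵢΔT Lᵢ = 18.8×10⁻⁶×144×425 + 11.1×10⁻⁶×144×290 = 1.614 mm.
The walls prevent any net length change, so an axial force P (same in every segment) develops. Compatibility: P · Σ Lᵢ/(AᵢEᵢ) = δ_free.
Σ Lᵢ/(AᵢEᵢ) = 425/(650×104×10³) + 290/(1900×118×10³) = 7.58×10⁻⁶ mm/N.
P = 1.614 / 7.58×10⁻⁶ = 212900 N = 212.9 kN, tensile.

P ≈ 213 kN (tensile)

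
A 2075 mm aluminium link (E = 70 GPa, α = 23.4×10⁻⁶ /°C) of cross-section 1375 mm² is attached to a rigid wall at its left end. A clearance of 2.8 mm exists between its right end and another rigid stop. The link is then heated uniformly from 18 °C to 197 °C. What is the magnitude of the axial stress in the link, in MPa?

σ ≈ 199 MPa (compressive)

Unrestrained expansion: δ_free = αΔT L = 23.4×10⁻⁶ × 179 × 2075 = 8.691 mm.
After closing the 2.8 mm clearance, 8.691 − 2.8 = 5.891 mm of expansion remains to be suppressed by the wall.
Compatibility: PL/(AE) = 5.891 mm, so σ = P/A = E × (5.891/2075) = 198.7 MPa.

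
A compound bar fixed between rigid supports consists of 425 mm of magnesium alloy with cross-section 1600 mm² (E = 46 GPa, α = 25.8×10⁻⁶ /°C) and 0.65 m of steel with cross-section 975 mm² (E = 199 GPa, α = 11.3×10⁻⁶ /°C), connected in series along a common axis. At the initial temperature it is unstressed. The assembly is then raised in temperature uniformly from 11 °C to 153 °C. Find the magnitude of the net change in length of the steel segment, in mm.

|ΔL| ≈ 0.0884 mm

Free thermal expansion of the whole bar: Σ αᵢΔT Lᵢ = 25.8×10⁻⁶×142×425 + 11.3×10⁻⁶×142×650 = 2.6 mm.
The rigid supports impose zero overall length change; the single axial force P common to all segments must satisfy P Σ Lᵢ/(AᵢEᵢ) = δ_free.
Σ Lᵢ/(AᵢEᵢ) = 425/(1600×46×10³) + 650/(975×199×10³) = 9.125×10⁻⁶ mm/N.
P = 2.6 / 9.125×10⁻⁶ = 284900 N = 284.9 kN, compressive.
For the steel segment, free thermal change = 11.3×10⁻⁶×142×650 = 1.043 mm and elastic change from P = 284900×650/(975×199×10³) = 0.9546 mm; these oppose, so the net change is 0.0884 mm (segment lengthens).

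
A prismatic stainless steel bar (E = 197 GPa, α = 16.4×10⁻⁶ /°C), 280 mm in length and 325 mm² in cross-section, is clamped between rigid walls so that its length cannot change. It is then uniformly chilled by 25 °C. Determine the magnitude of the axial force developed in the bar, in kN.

P ≈ 26.3 kN (tensile)

Full restraint means ε = 0, so the stress is σ = EαΔT = 197×10³ × 16.4×10⁻⁶ × 25 = 80.77 MPa.
P = AEαΔT = 325 × 197×10³ × 16.4×10⁻⁶ × 25 = 26.25 kN (tensile).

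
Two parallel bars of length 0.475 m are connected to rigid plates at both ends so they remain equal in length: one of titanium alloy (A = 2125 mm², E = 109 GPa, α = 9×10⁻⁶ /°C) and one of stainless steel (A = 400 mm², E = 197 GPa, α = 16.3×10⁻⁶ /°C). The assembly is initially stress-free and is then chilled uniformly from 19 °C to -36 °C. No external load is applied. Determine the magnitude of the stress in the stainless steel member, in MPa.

σ ≈ 59 MPa (tensile)

Both members must finish at the same length. With the larger α, the stainless steel tends to over-contract; the plates restrain it, putting the stainless steel in tension and the titanium alloy in compression. With no external load the two internal forces are equal and opposite, magnitude P.
Setting the final lengths equal and cancelling L: (α₁ − α₂)ΔT = P/(A₁E₁) + P/(A₂E₂).
|α₁ − α₂|·ΔT = 7.3×10⁻⁶ × 55 = 0.0004015.
1/(A₁E₁) + 1/(A₂E₂) = 1/(2125×109×10³) + 1/(400×197×10³) = 1.701×10⁻⁸ N⁻¹.
So P = 0.0004015 / 1.701×10⁻⁸ = 23.61 kN.
σ_{stainless steel} = P/A₂ = 23610/400 = 59.02 MPa, tensile.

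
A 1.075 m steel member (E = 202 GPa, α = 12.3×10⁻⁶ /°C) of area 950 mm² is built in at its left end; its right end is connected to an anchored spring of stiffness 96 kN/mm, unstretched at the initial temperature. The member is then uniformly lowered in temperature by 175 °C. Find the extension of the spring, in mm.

If the spring were absent the member would shorten by αΔT L = 12.3×10⁻⁶ × 175 × 1075 = 2.314 mm.
Let P be the tensile force in the spring. The member extends elastically by PL/(AE) and the spring stretches by P/k; together these equal δ_free.
P [ L/(AE) + 1/k ] = δ_free → P [ 1075/(950×202×10³) + 1/(96×10³) ] = 2.314.
P = 2.314 / 1.602×10⁻⁵ = 144500 N.
Spring extension = P/k = 144500/(96×10³) = 1.505 mm.

δ ≈ 1.5 mm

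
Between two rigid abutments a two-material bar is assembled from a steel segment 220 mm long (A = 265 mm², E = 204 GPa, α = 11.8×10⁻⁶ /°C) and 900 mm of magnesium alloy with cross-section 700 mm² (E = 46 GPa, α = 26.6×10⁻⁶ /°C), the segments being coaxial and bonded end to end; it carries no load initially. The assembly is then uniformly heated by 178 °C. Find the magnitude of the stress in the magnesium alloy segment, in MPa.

Free thermal expansion of the whole bar: Σ αᵢΔT Lᵢ = 11.8×10⁻⁶×178×220 + 26.6×10⁻⁶×178×900 = 4.723 mm.
Since the ends are fixed, an axial force P builds up, equal in every segment, with P · Σ Lᵢ/(AᵢEᵢ) = δ_free.
Σ Lᵢ/(AᵢEᵢ) = 220/(265×204×10³) + 900/(700×46×10³) = 3.202×10⁻⁵ mm/N.
Hence P = δ_free / Σ(L/AE) = 4.723/3.202×10⁻⁵ = 147.5 kN (compressive).
σ_{magnesium alloy} = P / A = 147500 / 700 = 210.7 MPa.

σ ≈ 211 MPa (compressive)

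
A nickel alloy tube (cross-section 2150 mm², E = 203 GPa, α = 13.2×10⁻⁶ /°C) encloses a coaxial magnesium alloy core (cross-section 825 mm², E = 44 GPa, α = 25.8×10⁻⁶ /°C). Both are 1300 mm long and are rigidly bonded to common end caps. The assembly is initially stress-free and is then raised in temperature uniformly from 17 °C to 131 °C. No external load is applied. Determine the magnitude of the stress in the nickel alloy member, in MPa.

Both members must finish at the same length. With the larger α, the magnesium alloy tends to over-expand; the plates restrain it, putting the magnesium alloy in compression and the nickel alloy in tension. With no external load the two internal forces are equal and opposite, magnitude P.
Compatibility of the two members (thermal + elastic change equal): (α₁ − α₂)ΔT = P·[1/(A₁E₁) + 1/(A₂E₂)].
|α₁ − α₂|·ΔT = 12.6×10⁻⁶ × 114 = 0.001436.
1/(A₁E₁) + 1/(A₂E₂) = 1/(2150×203×10³) + 1/(825×44×10³) = 2.984×10⁻⁸ N⁻¹.
So P = 0.001436 / 2.984×10⁻⁸ = 48.14 kN.
σ_{nickel alloy} = P/A₁ = 48140/2150 = 22.39 MPa, tensile.

σ ≈ 22.4 MPa (tensile)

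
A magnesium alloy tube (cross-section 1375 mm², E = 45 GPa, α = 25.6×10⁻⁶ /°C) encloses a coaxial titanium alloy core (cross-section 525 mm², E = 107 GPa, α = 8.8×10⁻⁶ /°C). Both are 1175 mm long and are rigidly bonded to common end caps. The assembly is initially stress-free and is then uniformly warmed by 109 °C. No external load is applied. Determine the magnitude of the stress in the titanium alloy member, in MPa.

σ ≈ 103 MPa (tensile)

The magnesium alloy has the larger α, so on heating it would change length more than the titanium alloy if both were free. The rigid plates force a common final length, so the magnesium alloy is put into compression and the titanium alloy into tension, with equal and opposite forces P (no external load).
Equating the net (thermal + elastic) strains gives |α₁ − α₂|·ΔT = P·[1/(A₁E₁) + 1/(A₂E₂)].
|α₁ − α₂|·ΔT = 16.8×10⁻⁶ × 109 = 0.001831.
1/(A₁E₁) + 1/(A₂E₂) = 1/(1375×45×10³) + 1/(525×107×10³) = 3.396×10⁻⁸ N⁻¹.
So P = 0.001831 / 3.396×10⁻⁸ = 53.92 kN.
σ_{titanium alloy} = P/A₂ = 53920/525 = 102.7 MPa, tensile.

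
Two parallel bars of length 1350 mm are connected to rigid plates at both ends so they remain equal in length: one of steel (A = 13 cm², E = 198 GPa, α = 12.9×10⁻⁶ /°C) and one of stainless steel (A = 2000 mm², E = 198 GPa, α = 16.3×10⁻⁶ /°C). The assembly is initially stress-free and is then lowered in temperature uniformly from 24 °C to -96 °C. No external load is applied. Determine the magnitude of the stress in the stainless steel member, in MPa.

σ ≈ 31.8 MPa (tensile)

Equilibrium of a rigid end plate with no external load gives equal and opposite internal forces ±P in the two members. Since α_{stainless steel} > α_{steel}, cooling drives the stainless steel into tension and the steel into compression.
Equating the net (thermal + elastic) strains gives |α₁ − α₂|·ΔT = P·[1/(A₁E₁) + 1/(A₂E₂)].
|α₁ − α₂|·ΔT = 3.4×10⁻⁶ × 120 = 0.000408.
1/(A₁E₁) + 1/(A₂E₂) = 1/(1300×198×10³) + 1/(2000×198×10³) = 6.41×10⁻⁹ N⁻¹.
P = 0.000408 / 6.41×10⁻⁹ = 63650 N = 63.65 kN.
σ_{stainless steel} = P/A₂ = 63650/2000 = 31.82 MPa, tensile.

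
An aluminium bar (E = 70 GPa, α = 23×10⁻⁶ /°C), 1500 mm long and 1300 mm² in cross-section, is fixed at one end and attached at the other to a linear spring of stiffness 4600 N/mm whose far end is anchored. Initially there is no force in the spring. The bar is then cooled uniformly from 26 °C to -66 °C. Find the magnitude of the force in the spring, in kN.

P ≈ 13.6 kN

Free thermal contraction: δ_free = αΔT L = 23×10⁻⁶ × 92 × 1500 = 3.174 mm.
With a force P in the spring, the elastic change of the bar is PL/(AE) and that of the spring is P/k; compatibility requires their sum to equal δ_free.
P [ L/(AE) + 1/k ] = δ_free → P [ 1500/(1300×70×10³) + 1/(4600) ] = 3.174.
P = 3.174 / 0.0002339 = 13570 N.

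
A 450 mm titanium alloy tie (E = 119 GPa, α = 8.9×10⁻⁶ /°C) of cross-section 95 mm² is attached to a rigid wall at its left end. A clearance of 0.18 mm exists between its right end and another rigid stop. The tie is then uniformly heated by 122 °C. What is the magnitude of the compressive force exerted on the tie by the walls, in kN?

Unrestrained expansion: δ_free = αΔT L = 8.9×10⁻⁶ × 122 × 450 = 0.4886 mm.
The gap closes (δ_free > 0.18 mm) and the wall then resists a further 0.4886 − 0.18 = 0.3086 mm of expansion.
So σ = E(δ_free − g)/L = 119×10³ × 0.3086/450 = 81.61 MPa.
Force on the wall = σA = 81.61 × 95 mm² = 7.753 kN.

P ≈ 7.75 kN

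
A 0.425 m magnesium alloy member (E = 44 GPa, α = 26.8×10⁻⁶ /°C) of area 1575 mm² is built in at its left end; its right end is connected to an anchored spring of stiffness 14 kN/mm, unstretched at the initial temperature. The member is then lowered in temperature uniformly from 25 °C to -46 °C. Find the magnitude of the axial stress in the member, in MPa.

σ ≈ 6.62 MPa (tensile)

If the spring were absent the member would shorten by αΔT L = 26.8×10⁻⁶ × 71 × 425 = 0.8087 mm.
With a force P in the spring, the elastic change of the member is PL/(AE) and that of the spring is P/k; compatibility requires their sum to equal δ_free.
So P = δ_free / [L/(AE) + 1/k] = 0.8087 / [ 425/(1575×44×10³) + 1/(14×10³) ].
P = 0.8087 / 7.756×10⁻⁵ = 10430 N.
σ = P/A = 10430/1575 = 6.62 MPa.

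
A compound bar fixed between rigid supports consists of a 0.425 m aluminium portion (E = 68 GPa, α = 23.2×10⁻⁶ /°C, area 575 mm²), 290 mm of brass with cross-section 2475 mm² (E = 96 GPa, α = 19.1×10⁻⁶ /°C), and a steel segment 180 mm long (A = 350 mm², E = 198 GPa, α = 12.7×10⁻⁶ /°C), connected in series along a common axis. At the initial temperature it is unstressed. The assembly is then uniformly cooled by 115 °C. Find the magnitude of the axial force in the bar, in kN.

P ≈ 138 kN (tensile)

Free thermal contraction of the whole bar: Σ αᵢΔT Lᵢ = 23.2×10⁻⁶×115×425 + 19.1×10⁻⁶×115×290 + 12.7×10⁻⁶×115×180 = 2.034 mm.
Since the ends are fixed, an axial force P builds up, equal in every segment, with P · Σ Lᵢ/(AᵢEᵢ) = δ_free.
Σ Lᵢ/(AᵢEᵢ) = 425/(575×68×10³) + 290/(2475×96×10³) + 180/(350×198×10³) = 1.469×10⁻⁵ mm/N.
Hence P = δ_free / Σ(L/AE) = 2.034/1.469×10⁻⁵ = 138.5 kN (tensile).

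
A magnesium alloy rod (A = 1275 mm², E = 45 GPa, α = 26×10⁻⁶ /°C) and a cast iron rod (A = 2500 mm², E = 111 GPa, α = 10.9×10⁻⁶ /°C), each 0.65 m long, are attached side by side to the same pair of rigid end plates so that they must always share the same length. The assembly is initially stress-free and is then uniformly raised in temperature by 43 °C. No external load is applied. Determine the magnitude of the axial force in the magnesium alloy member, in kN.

Equilibrium of a rigid end plate with no external load gives equal and opposite internal forces ±P in the two members. Since α_{magnesium alloy} > α_{cast iron}, heating drives the magnesium alloy into compression and the cast iron into tension.
Compatibility of the two members (thermal + elastic change equal): (α₁ − α₂)ΔT = P·[1/(A₁E₁) + 1/(A₂E₂)].
|α₁ − α₂|·ΔT = 15.1×10⁻⁶ × 43 = 0.0006493.
1/(A₁E₁) + 1/(A₂E₂) = 1/(1275×45×10³) + 1/(2500×111×10³) = 2.103×10⁻⁸ N⁻¹.
So P = 0.0006493 / 2.103×10⁻⁸ = 30.87 kN.

P ≈ 30.9 kN (compressive in the magnesium alloy)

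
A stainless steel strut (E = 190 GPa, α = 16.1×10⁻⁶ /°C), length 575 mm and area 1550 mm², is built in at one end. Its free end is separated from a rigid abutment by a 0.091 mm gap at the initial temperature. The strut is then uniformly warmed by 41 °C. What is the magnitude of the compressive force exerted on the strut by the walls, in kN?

Free thermal elongation = αΔT L = 16.1×10⁻⁶ × 41 × 575 = 0.3796 mm.
After closing the 0.091 mm clearance, 0.3796 − 0.091 = 0.2886 mm of expansion remains to be suppressed by the wall.
That suppressed elongation corresponds to σ = E·Δ/L = 190×10³ × 0.2886/575 = 95.35 MPa.
Force on the wall = σA = 95.35 × 1550 mm² = 147.8 kN.

P ≈ 148 kN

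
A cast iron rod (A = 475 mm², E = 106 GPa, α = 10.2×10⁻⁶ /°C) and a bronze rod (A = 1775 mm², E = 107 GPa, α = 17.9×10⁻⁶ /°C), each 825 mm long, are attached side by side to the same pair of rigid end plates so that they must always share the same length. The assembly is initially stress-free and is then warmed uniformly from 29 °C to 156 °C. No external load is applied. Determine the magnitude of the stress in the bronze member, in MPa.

σ ≈ 21.9 MPa (compressive)

Both members must finish at the same length. With the larger α, the bronze tends to over-expand; the plates restrain it, putting the bronze in compression and the cast iron in tension. With no external load the two internal forces are equal and opposite, magnitude P.
Equating the net (thermal + elastic) strains gives |α₁ − α₂|·ΔT = P·[1/(A₁E₁) + 1/(A₂E₂)].
|α₁ − α₂|·ΔT = 7.7×10⁻⁶ × 127 = 0.0009779.
1/(A₁E₁) + 1/(A₂E₂) = 1/(475×106×10³) + 1/(1775×107×10³) = 2.513×10⁻⁸ N⁻¹.
P = 0.0009779 / 2.513×10⁻⁸ = 38920 N = 38.92 kN.
σ_{bronze} = P/A₂ = 38920/1775 = 21.93 MPa, compressive.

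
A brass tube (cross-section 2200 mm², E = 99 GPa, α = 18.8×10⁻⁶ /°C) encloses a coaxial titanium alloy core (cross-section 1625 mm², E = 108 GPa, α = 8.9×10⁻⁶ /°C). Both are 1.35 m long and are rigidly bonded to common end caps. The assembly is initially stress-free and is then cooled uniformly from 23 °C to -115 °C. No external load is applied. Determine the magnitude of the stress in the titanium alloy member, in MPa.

σ ≈ 81.7 MPa (compressive)

The brass has the larger α, so on cooling it would change length more than the titanium alloy if both were free. The rigid plates force a common final length, so the brass is put into tension and the titanium alloy into compression, with equal and opposite forces P (no external load).
Setting the final lengths equal and cancelling L: (α₁ − α₂)ΔT = P/(A₁E₁) + P/(A₂E₂).
|α₁ − α₂|·ΔT = 9.9×10⁻⁶ × 138 = 0.001366.
1/(A₁E₁) + 1/(A₂E₂) = 1/(2200×99×10³) + 1/(1625×108×10³) = 1.029×10⁻⁸ N⁻¹.
P = 0.001366 / 1.029×10⁻⁸ = 132800 N = 132.8 kN.
σ_{titanium alloy} = P/A₂ = 132800/1625 = 81.71 MPa, compressive.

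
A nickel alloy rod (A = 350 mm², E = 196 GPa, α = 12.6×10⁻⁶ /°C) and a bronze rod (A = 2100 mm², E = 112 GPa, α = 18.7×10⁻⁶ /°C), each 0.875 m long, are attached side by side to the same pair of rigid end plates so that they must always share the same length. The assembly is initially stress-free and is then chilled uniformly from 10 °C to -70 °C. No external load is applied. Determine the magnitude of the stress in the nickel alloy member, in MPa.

Equilibrium of a rigid end plate with no external load gives equal and opposite internal forces ±P in the two members. Since α_{bronze} > α_{nickel alloy}, cooling drives the bronze into tension and the nickel alloy into compression.
Setting the final lengths equal and cancelling L: (α₁ − α₂)ΔT = P/(A₁E₁) + P/(A₂E₂).
|α₁ − α₂|·ΔT = 6.1×10⁻⁶ × 80 = 0.000488.
1/(A₁E₁) + 1/(A₂E₂) = 1/(350×196×10³) + 1/(2100×112×10³) = 1.883×10⁻⁸ N⁻¹.
P = 0.000488 / 1.883×10⁻⁸ = 25920 N = 25.92 kN.
σ_{nickel alloy} = P/A₁ = 25920/350 = 74.05 MPa, compressive.

σ ≈ 74.1 MPa (compressive)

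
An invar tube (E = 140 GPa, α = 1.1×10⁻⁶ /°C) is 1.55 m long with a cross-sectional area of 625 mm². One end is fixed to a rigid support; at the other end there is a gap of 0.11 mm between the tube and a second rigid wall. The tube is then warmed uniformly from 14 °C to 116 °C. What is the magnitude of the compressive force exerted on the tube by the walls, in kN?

P ≈ 3.61 kN

If the wall were absent the tube would grow by αΔT L = 1.1×10⁻⁶ × 102 × 1550 = 0.1739 mm.
This exceeds the 0.11 mm gap, so the wall pushes back. The portion of expansion that must be recovered elastically is δ_free − gap = 0.1739 − 0.11 = 0.06391 mm.
That suppressed elongation corresponds to σ = E·Δ/L = 140×10³ × 0.06391/1550 = 5.773 MPa.
P = σA = 5.773 × 625 = 3.608 kN.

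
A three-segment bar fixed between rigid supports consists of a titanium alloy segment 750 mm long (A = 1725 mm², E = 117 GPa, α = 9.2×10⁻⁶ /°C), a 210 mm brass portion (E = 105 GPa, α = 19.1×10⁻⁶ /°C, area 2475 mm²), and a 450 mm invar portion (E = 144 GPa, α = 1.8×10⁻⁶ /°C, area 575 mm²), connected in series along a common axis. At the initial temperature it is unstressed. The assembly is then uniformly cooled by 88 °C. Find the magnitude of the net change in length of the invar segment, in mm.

If the supports were absent, the total length change would be Σ αᵢΔT Lᵢ = 9.2×10⁻⁶×88×750 + 19.1×10⁻⁶×88×210 + 1.8×10⁻⁶×88×450 = 1.031 mm.
Since the ends are fixed, an axial force P builds up, equal in every segment, with P · Σ Lᵢ/(AᵢEᵢ) = δ_free.
The series flexibility is Σ Lᵢ/(AᵢEᵢ) = 750/(1725×117×10³) + 210/(2475×105×10³) + 450/(575×144×10³) = 9.959×10⁻⁶ mm/N.
So P = 1.031 / 9.959×10⁻⁶ = 103.6 kN, tensile.
For the invar segment, free thermal change = 1.8×10⁻⁶×88×450 = 0.07128 mm and elastic change from P = 103600×450/(575×144×10³) = 0.5629 mm; these oppose, so the net change is 0.492 mm (segment lengthens).

|ΔL| ≈ 0.492 mm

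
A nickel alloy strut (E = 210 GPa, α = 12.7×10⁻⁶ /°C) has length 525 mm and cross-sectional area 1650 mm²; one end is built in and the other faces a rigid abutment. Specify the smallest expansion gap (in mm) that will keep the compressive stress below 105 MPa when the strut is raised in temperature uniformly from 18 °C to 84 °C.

With no wall the strut would lengthen by αΔT L = 12.7×10⁻⁶ × 66 × 525 = 0.4401 mm.
A stress of 105 MPa corresponds to the wall pushing the strut back by σL/E = 105×525/(210×10³) = 0.2625 mm.
So the gap has to take up the difference, g_min = δ_free − σL/E = 0.4401 − 0.2625 = 0.1776 mm.

g ≈ 0.178 mm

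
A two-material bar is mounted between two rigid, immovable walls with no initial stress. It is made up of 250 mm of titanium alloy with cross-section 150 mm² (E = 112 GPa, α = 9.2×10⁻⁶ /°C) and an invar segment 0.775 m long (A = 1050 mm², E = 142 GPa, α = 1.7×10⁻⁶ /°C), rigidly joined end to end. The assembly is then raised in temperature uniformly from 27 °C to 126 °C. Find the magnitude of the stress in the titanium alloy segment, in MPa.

Free thermal expansion of the whole bar: Σ αᵢΔT Lᵢ = 9.2×10⁻⁶×99×250 + 1.7×10⁻⁶×99×775 = 0.3581 mm.
The walls prevent any net length change, so an axial force P (same in every segment) develops. Compatibility: P · Σ Lᵢ/(AᵢEᵢ) = δ_free.
Σ Lᵢ/(AᵢEᵢ) = 250/(150×112×10³) + 775/(1050×142×10³) = 2.008×10⁻⁵ mm/N.
P = 0.3581 / 2.008×10⁻⁵ = 17840 N = 17.84 kN, compressive.
σ_{titanium alloy} = P / A = 17840 / 150 = 118.9 MPa.

σ ≈ 119 MPa (compressive)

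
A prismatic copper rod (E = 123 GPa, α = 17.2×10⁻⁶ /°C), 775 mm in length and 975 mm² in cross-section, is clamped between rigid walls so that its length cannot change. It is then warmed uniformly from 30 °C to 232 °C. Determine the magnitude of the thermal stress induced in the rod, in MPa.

Because both ends are immovable the net strain is zero, and the suppressed thermal strain is αΔT = 17.2×10⁻⁶ × 202 = 3474.4×10⁻⁶.
Hence σ = E·αΔT = 123×10³ × 3474.4×10⁻⁶ = 427.4 MPa, compressive.

σ ≈ 427 MPa (compressive)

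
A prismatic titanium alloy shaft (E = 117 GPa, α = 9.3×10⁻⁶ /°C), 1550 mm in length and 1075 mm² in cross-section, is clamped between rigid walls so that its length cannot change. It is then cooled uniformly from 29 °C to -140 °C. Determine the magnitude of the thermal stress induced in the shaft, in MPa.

Because both ends are immovable the net strain is zero, and the suppressed thermal strain is αΔT = 9.3×10⁻⁶ × 169 = 1571.7×10⁻⁶.
The stress required to suppress this strain is σ = Eε = 117×10³ × 1571.7×10⁻⁶ = 183.9 MPa, tensile since the shaft is trying to contract.

σ ≈ 184 MPa (tensile)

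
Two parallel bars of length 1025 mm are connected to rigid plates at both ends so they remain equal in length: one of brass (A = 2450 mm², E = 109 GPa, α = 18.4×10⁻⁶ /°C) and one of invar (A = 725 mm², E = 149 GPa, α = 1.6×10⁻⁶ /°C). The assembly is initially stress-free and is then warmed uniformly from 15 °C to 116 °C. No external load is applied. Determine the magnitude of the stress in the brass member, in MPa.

Equilibrium of a rigid end plate with no external load gives equal and opposite internal forces ±P in the two members. Since α_{brass} > α_{invar}, heating drives the brass into compression and the invar into tension.
Setting the final lengths equal and cancelling L: (α₁ − α₂)ΔT = P/(A₁E₁) + P/(A₂E₂).
|α₁ − α₂|·ΔT = 16.8×10⁻⁶ × 101 = 0.001697.
1/(A₁E₁) + 1/(A₂E₂) = 1/(2450×109×10³) + 1/(725×149×10³) = 1.3×10⁻⁸ N⁻¹.
So P = 0.001697 / 1.3×10⁻⁸ = 130.5 kN.
σ_{brass} = P/A₁ = 130500/2450 = 53.27 MPa, compressive.

σ ≈ 53.3 MPa (compressive)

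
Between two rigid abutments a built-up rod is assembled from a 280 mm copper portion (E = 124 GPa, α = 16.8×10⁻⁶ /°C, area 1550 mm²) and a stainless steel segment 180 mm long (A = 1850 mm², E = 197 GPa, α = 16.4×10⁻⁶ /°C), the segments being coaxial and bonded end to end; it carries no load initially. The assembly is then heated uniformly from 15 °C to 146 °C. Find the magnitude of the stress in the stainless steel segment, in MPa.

σ ≈ 278 MPa (compressive)

Free thermal expansion of the whole bar: Σ αᵢΔT Lᵢ = 16.8×10⁻⁶×131×280 + 16.4×10⁻⁶×131×180 = 1.003 mm.
The walls prevent any net length change, so an axial force P (same in every segment) develops. Compatibility: P · Σ Lᵢ/(AᵢEᵢ) = δ_free.
The series flexibility is Σ Lᵢ/(AᵢEᵢ) = 280/(1550×124×10³) + 180/(1850×197×10³) = 1.951×10⁻⁶ mm/N.
So P = 1.003 / 1.951×10⁻⁶ = 514.1 kN, compressive.
σ_{stainless steel} = P / A = 514100 / 1850 = 277.9 MPa.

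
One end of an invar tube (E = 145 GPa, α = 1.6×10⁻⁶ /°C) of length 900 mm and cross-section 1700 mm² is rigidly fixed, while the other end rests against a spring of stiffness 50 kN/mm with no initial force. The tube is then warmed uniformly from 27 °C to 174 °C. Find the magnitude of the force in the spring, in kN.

P ≈ 8.95 kN

The unrestrained thermal change is αΔT L = 1.6×10⁻⁶ × 147 × 900 = 0.2117 mm.
Let P be the compressive force at the spring. The tube shortens elastically by PL/(AE) and the spring compresses by P/k; together these equal δ_free.
P [ L/(AE) + 1/k ] = δ_free → P [ 900/(1700×145×10³) + 1/(50×10³) ] = 0.2117.
P = 0.2117 / 2.365×10⁻⁵ = 8950 N.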